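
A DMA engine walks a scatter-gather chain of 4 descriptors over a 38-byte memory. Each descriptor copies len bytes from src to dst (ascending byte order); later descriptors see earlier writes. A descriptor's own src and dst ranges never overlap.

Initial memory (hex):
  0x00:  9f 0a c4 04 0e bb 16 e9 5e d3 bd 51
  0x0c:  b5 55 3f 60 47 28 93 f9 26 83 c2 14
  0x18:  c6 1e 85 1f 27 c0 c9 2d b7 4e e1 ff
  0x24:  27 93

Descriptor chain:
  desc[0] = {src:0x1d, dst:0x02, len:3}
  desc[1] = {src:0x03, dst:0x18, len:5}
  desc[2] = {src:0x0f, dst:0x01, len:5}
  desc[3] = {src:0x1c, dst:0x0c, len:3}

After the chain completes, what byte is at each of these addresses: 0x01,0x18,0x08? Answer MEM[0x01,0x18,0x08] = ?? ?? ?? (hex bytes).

MEM[0x01,0x18,0x08] = 60 c9 5e

[0] 0x1d->0x02 len=3 : c0 c9 2d
[1] 0x03->0x18 len=5 : c9 2d bb 16 e9
[2] 0x0f->0x01 len=5 : 60 47 28 93 f9
[3] 0x1c->0x0c len=3 : e9 c0 c9
query mem[0x01]=0x60, mem[0x18]=0xc9, mem[0x08]=0x5e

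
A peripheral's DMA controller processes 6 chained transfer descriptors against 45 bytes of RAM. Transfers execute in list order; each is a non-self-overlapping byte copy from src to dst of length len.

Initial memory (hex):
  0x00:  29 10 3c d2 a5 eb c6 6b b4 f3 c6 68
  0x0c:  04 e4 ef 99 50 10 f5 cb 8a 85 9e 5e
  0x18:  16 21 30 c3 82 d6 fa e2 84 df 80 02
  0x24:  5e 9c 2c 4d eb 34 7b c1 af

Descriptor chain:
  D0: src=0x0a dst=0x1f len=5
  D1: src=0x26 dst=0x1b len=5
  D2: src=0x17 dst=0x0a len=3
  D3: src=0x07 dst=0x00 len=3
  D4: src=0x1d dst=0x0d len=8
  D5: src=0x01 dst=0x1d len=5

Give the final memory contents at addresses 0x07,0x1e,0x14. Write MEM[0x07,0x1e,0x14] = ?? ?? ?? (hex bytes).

MEM[0x07,0x1e,0x14] = 6b f3 5e

#0 dst[0x1f+5] := {0xc6,0x68,0x04,0xe4,0xef}
#1 dst[0x1b+5] := {0x2c,0x4d,0xeb,0x34,0x7b}
#2 dst[0x0a+3] := {0x5e,0x16,0x21}
#3 dst[0x00+3] := {0x6b,0xb4,0xf3}
#4 dst[0x0d+8] := {0xeb,0x34,0x7b,0x68,0x04,0xe4,0xef,0x5e}
#5 dst[0x1d+5] := {0xb4,0xf3,0xd2,0xa5,0xeb}
query mem[0x07]=0x6b, mem[0x1e]=0xf3, mem[0x14]=0x5e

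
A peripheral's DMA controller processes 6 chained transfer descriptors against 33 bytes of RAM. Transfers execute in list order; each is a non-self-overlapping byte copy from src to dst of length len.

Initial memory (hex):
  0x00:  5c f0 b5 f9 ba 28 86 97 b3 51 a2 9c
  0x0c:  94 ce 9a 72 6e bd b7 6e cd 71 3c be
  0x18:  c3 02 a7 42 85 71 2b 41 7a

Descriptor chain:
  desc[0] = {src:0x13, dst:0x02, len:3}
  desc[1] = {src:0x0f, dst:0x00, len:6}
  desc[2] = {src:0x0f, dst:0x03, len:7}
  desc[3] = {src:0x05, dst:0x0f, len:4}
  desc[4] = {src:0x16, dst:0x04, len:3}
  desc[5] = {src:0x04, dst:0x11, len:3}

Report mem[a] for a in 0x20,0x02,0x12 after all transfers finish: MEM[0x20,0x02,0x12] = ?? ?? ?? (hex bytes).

  after D0: wrote 3B at 0x02 = 6ecd71
  after D1: wrote 6B at 0x00 = 726ebdb76ecd
  after D2: wrote 7B at 0x03 = 726ebdb76ecd71
  after D3: wrote 4B at 0x0f = bdb76ecd
  after D4: wrote 3B at 0x04 = 3cbec3
  after D5: wrote 3B at 0x11 = 3cbec3
query mem[0x20]=0x7a, mem[0x02]=0xbd, mem[0x12]=0xbe

MEM[0x20,0x02,0x12] = 7a bd be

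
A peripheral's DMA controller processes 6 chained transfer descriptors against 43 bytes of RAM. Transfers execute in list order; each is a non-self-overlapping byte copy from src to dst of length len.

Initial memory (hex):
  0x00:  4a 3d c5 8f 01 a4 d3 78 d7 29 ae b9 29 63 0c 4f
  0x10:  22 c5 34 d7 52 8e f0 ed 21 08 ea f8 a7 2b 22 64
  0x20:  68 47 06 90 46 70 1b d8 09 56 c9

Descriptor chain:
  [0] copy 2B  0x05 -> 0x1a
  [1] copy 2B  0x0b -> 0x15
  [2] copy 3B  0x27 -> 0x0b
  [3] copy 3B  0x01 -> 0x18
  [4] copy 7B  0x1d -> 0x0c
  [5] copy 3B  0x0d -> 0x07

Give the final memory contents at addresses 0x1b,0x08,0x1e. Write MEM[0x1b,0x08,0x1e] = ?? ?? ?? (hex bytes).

#0 dst[0x1a+2] := {0xa4,0xd3}
#1 dst[0x15+2] := {0xb9,0x29}
#2 dst[0x0b+3] := {0xd8,0x09,0x56}
#3 dst[0x18+3] := {0x3d,0xc5,0x8f}
#4 dst[0x0c+7] := {0x2b,0x22,0x64,0x68,0x47,0x06,0x90}
#5 dst[0x07+3] := {0x22,0x64,0x68}
query mem[0x1b]=0xd3, mem[0x08]=0x64, mem[0x1e]=0x22

MEM[0x1b,0x08,0x1e] = d3 64 22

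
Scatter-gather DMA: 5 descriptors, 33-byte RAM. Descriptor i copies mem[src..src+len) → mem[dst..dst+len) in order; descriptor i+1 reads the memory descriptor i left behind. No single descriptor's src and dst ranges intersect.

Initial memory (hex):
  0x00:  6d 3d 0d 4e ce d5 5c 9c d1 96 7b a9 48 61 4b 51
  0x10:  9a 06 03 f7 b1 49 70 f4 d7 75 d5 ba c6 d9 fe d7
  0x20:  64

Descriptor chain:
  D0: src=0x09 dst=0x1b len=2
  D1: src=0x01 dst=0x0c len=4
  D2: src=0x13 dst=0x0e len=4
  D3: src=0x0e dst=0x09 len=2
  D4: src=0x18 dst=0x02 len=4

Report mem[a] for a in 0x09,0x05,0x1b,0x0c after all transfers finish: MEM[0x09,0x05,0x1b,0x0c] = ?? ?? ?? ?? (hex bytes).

MEM[0x09,0x05,0x1b,0x0c] = f7 96 96 3d

#0 dst[0x1b+2] := {0x96,0x7b}
#1 dst[0x0c+4] := {0x3d,0x0d,0x4e,0xce}
#2 dst[0x0e+4] := {0xf7,0xb1,0x49,0x70}
#3 dst[0x09+2] := {0xf7,0xb1}
#4 dst[0x02+4] := {0xd7,0x75,0xd5,0x96}
query mem[0x09]=0xf7, mem[0x05]=0x96, mem[0x1b]=0x96, mem[0x0c]=0x3d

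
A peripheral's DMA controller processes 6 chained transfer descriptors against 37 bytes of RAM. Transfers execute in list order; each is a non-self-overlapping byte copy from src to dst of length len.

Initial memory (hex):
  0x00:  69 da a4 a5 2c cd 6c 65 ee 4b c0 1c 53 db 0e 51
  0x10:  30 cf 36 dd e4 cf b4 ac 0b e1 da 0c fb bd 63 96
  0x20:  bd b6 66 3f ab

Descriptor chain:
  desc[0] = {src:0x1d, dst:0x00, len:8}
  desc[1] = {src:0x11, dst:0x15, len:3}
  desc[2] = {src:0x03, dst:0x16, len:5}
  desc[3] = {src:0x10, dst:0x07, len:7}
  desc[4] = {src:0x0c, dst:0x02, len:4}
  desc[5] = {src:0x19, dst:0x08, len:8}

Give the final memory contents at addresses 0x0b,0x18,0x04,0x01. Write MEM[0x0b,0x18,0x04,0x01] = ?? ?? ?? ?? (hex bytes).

[0] 0x1d->0x00 len=8 : bd 63 96 bd b6 66 3f ab
[1] 0x11->0x15 len=3 : cf 36 dd
[2] 0x03->0x16 len=5 : bd b6 66 3f ab
[3] 0x10->0x07 len=7 : 30 cf 36 dd e4 cf bd
[4] 0x0c->0x02 len=4 : cf bd 0e 51
[5] 0x19->0x08 len=8 : 3f ab 0c fb bd 63 96 bd
query mem[0x0b]=0xfb, mem[0x18]=0x66, mem[0x04]=0x0e, mem[0x01]=0x63

MEM[0x0b,0x18,0x04,0x01] = fb 66 0e 63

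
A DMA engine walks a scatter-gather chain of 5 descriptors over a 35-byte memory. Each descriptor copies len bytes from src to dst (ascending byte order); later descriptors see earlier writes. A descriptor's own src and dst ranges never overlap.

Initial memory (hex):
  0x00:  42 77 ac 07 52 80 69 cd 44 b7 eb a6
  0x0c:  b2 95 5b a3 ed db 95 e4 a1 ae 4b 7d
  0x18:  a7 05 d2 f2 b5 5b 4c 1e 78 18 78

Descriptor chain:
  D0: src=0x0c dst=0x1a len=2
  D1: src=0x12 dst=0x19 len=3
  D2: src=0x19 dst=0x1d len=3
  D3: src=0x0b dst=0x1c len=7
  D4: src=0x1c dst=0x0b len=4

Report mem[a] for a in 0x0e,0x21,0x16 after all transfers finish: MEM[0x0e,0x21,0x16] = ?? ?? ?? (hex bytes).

  after D0: wrote 2B at 0x1a = b295
  after D1: wrote 3B at 0x19 = 95e4a1
  after D2: wrote 3B at 0x1d = 95e4a1
  after D3: wrote 7B at 0x1c = a6b2955ba3eddb
  after D4: wrote 4B at 0x0b = a6b2955b
query mem[0x0e]=0x5b, mem[0x21]=0xed, mem[0x16]=0x4b

MEM[0x0e,0x21,0x16] = 5b ed 4b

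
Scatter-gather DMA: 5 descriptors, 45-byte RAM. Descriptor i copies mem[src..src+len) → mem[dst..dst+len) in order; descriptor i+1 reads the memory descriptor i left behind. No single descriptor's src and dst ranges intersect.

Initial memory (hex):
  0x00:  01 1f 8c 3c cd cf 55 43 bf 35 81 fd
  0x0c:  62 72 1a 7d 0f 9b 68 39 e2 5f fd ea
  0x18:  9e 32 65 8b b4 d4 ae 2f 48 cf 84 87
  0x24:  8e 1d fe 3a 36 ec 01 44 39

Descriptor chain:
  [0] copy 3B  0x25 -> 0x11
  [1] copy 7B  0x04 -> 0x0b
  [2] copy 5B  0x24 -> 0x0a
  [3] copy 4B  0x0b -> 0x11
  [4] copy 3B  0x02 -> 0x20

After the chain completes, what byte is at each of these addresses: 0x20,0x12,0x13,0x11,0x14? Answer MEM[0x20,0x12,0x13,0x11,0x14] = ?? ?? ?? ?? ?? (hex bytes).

#0 dst[0x11+3] := {0x1d,0xfe,0x3a}
#1 dst[0x0b+7] := {0xcd,0xcf,0x55,0x43,0xbf,0x35,0x81}
#2 dst[0x0a+5] := {0x8e,0x1d,0xfe,0x3a,0x36}
#3 dst[0x11+4] := {0x1d,0xfe,0x3a,0x36}
#4 dst[0x20+3] := {0x8c,0x3c,0xcd}
query mem[0x20]=0x8c, mem[0x12]=0xfe, mem[0x13]=0x3a, mem[0x11]=0x1d, mem[0x14]=0x36

MEM[0x20,0x12,0x13,0x11,0x14] = 8c fe 3a 1d 36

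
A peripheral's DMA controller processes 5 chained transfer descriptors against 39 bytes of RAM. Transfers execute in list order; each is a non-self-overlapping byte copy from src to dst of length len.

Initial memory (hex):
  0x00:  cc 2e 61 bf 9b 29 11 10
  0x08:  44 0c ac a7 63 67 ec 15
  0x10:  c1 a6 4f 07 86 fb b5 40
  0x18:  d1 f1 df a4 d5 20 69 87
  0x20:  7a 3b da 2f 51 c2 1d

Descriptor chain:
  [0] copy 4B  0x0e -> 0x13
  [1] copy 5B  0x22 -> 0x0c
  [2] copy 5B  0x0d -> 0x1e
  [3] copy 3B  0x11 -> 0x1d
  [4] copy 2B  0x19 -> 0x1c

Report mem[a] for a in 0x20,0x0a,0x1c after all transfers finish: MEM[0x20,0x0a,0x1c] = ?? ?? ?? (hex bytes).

#0 dst[0x13+4] := {0xec,0x15,0xc1,0xa6}
#1 dst[0x0c+5] := {0xda,0x2f,0x51,0xc2,0x1d}
#2 dst[0x1e+5] := {0x2f,0x51,0xc2,0x1d,0xa6}
#3 dst[0x1d+3] := {0xa6,0x4f,0xec}
#4 dst[0x1c+2] := {0xf1,0xdf}
query mem[0x20]=0xc2, mem[0x0a]=0xac, mem[0x1c]=0xf1

MEM[0x20,0x0a,0x1c] = c2 ac f1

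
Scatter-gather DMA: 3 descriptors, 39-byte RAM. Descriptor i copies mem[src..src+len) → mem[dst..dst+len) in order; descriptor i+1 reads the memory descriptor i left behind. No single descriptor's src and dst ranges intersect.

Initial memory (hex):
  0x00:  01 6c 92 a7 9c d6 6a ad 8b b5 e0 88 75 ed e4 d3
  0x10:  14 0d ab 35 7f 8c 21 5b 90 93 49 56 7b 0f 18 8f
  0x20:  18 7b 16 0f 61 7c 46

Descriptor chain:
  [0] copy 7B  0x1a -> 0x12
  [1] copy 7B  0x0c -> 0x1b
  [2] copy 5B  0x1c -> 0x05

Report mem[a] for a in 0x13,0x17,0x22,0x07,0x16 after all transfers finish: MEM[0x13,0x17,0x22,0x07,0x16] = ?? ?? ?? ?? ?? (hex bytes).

MEM[0x13,0x17,0x22,0x07,0x16] = 56 8f 16 d3 18

#0 dst[0x12+7] := {0x49,0x56,0x7b,0x0f,0x18,0x8f,0x18}
#1 dst[0x1b+7] := {0x75,0xed,0xe4,0xd3,0x14,0x0d,0x49}
#2 dst[0x05+5] := {0xed,0xe4,0xd3,0x14,0x0d}
query mem[0x13]=0x56, mem[0x17]=0x8f, mem[0x22]=0x16, mem[0x07]=0xd3, mem[0x16]=0x18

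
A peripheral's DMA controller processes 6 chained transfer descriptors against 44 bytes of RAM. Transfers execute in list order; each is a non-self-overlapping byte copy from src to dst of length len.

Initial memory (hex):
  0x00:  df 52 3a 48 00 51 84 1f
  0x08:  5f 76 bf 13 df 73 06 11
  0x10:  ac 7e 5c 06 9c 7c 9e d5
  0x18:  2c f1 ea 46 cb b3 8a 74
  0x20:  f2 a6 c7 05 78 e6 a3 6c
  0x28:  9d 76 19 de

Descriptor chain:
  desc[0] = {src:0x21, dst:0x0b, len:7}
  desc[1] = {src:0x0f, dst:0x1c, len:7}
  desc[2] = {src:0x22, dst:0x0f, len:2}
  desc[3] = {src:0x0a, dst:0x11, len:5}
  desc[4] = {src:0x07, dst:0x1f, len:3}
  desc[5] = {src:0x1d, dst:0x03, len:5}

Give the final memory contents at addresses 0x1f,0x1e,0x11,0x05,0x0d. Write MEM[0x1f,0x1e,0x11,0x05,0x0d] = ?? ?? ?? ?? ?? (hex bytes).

MEM[0x1f,0x1e,0x11,0x05,0x0d] = 1f 6c bf 1f 05

D0: mem[0x0b..0x11] <- [a6 c7 05 78 e6 a3 6c]
D1: mem[0x1c..0x22] <- [e6 a3 6c 5c 06 9c 7c]
D2: mem[0x0f..0x10] <- [7c 05]
D3: mem[0x11..0x15] <- [bf a6 c7 05 78]
D4: mem[0x1f..0x21] <- [1f 5f 76]
D5: mem[0x03..0x07] <- [a3 6c 1f 5f 76]
query mem[0x1f]=0x1f, mem[0x1e]=0x6c, mem[0x11]=0xbf, mem[0x05]=0x1f, mem[0x0d]=0x05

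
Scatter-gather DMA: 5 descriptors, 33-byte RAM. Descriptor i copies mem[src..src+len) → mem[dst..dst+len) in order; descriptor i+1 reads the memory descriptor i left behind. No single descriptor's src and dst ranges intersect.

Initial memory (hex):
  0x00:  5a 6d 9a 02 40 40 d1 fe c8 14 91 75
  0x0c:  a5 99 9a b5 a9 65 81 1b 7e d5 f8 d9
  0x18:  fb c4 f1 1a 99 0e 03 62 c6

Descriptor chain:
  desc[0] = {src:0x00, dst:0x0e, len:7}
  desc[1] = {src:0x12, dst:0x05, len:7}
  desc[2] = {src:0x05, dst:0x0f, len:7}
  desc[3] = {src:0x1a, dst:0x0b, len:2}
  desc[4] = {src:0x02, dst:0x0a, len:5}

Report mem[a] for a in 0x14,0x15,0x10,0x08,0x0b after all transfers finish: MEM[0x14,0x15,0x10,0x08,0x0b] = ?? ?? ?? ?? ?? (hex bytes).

MEM[0x14,0x15,0x10,0x08,0x0b] = d9 fb 40 d5 02

#0 dst[0x0e+7] := {0x5a,0x6d,0x9a,0x02,0x40,0x40,0xd1}
#1 dst[0x05+7] := {0x40,0x40,0xd1,0xd5,0xf8,0xd9,0xfb}
#2 dst[0x0f+7] := {0x40,0x40,0xd1,0xd5,0xf8,0xd9,0xfb}
#3 dst[0x0b+2] := {0xf1,0x1a}
#4 dst[0x0a+5] := {0x9a,0x02,0x40,0x40,0x40}
query mem[0x14]=0xd9, mem[0x15]=0xfb, mem[0x10]=0x40, mem[0x08]=0xd5, mem[0x0b]=0x02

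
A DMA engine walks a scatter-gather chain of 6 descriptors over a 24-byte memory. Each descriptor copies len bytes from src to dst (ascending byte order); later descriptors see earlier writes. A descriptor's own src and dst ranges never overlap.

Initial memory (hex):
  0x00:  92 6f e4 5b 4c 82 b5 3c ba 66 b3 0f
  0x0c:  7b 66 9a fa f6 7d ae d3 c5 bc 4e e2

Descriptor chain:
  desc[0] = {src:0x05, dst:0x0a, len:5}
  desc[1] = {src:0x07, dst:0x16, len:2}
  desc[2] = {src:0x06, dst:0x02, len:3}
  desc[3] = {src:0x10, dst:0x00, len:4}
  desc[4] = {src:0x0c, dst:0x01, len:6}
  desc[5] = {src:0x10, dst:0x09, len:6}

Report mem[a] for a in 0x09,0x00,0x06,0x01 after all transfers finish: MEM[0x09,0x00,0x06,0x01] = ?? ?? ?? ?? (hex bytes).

#0 dst[0x0a+5] := {0x82,0xb5,0x3c,0xba,0x66}
#1 dst[0x16+2] := {0x3c,0xba}
#2 dst[0x02+3] := {0xb5,0x3c,0xba}
#3 dst[0x00+4] := {0xf6,0x7d,0xae,0xd3}
#4 dst[0x01+6] := {0x3c,0xba,0x66,0xfa,0xf6,0x7d}
#5 dst[0x09+6] := {0xf6,0x7d,0xae,0xd3,0xc5,0xbc}
query mem[0x09]=0xf6, mem[0x00]=0xf6, mem[0x06]=0x7d, mem[0x01]=0x3c

MEM[0x09,0x00,0x06,0x01] = f6 f6 7d 3c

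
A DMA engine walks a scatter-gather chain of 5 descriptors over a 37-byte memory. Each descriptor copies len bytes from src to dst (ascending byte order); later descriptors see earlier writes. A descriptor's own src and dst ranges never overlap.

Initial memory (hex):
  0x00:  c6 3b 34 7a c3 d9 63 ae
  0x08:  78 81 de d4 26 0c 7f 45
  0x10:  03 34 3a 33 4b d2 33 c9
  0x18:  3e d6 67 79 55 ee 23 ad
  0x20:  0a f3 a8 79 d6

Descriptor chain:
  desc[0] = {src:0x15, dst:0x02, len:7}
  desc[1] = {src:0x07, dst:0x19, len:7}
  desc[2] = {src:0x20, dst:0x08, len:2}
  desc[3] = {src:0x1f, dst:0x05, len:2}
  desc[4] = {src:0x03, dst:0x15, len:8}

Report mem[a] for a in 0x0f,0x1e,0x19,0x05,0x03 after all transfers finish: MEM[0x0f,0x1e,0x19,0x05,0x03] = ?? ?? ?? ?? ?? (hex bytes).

  after D0: wrote 7B at 0x02 = d233c93ed66779
  after D1: wrote 7B at 0x19 = 677981ded4260c
  after D2: wrote 2B at 0x08 = 0af3
  after D3: wrote 2B at 0x05 = 0c0a
  after D4: wrote 8B at 0x15 = 33c90c0a670af3de
query mem[0x0f]=0x45, mem[0x1e]=0x26, mem[0x19]=0x67, mem[0x05]=0x0c, mem[0x03]=0x33

MEM[0x0f,0x1e,0x19,0x05,0x03] = 45 26 67 0c 33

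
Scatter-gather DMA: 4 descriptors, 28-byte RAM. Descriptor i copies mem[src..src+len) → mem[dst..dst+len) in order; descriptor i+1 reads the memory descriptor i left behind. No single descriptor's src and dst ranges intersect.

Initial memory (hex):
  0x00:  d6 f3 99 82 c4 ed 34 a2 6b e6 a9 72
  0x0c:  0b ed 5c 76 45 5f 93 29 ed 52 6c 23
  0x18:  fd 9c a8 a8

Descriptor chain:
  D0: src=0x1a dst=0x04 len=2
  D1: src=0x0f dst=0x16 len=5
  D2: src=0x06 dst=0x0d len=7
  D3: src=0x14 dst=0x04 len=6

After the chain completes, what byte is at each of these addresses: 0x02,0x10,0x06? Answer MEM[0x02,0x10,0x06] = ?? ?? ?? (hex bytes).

[0] 0x1a->0x04 len=2 : a8 a8
[1] 0x0f->0x16 len=5 : 76 45 5f 93 29
[2] 0x06->0x0d len=7 : 34 a2 6b e6 a9 72 0b
[3] 0x14->0x04 len=6 : ed 52 76 45 5f 93
query mem[0x02]=0x99, mem[0x10]=0xe6, mem[0x06]=0x76

MEM[0x02,0x10,0x06] = 99 e6 76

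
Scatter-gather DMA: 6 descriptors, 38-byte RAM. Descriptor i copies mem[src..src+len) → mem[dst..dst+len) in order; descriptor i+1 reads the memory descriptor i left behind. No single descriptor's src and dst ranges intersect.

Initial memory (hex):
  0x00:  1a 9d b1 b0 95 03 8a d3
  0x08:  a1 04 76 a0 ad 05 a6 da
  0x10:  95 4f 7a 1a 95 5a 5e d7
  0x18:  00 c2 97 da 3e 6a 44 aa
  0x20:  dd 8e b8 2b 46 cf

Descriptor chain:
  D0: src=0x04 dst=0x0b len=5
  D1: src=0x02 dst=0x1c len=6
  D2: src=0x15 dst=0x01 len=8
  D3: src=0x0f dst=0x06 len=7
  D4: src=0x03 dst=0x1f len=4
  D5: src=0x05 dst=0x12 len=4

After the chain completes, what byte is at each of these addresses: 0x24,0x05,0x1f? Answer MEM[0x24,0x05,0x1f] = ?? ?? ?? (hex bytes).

MEM[0x24,0x05,0x1f] = 46 c2 d7

#0 dst[0x0b+5] := {0x95,0x03,0x8a,0xd3,0xa1}
#1 dst[0x1c+6] := {0xb1,0xb0,0x95,0x03,0x8a,0xd3}
#2 dst[0x01+8] := {0x5a,0x5e,0xd7,0x00,0xc2,0x97,0xda,0xb1}
#3 dst[0x06+7] := {0xa1,0x95,0x4f,0x7a,0x1a,0x95,0x5a}
#4 dst[0x1f+4] := {0xd7,0x00,0xc2,0xa1}
#5 dst[0x12+4] := {0xc2,0xa1,0x95,0x4f}
query mem[0x24]=0x46, mem[0x05]=0xc2, mem[0x1f]=0xd7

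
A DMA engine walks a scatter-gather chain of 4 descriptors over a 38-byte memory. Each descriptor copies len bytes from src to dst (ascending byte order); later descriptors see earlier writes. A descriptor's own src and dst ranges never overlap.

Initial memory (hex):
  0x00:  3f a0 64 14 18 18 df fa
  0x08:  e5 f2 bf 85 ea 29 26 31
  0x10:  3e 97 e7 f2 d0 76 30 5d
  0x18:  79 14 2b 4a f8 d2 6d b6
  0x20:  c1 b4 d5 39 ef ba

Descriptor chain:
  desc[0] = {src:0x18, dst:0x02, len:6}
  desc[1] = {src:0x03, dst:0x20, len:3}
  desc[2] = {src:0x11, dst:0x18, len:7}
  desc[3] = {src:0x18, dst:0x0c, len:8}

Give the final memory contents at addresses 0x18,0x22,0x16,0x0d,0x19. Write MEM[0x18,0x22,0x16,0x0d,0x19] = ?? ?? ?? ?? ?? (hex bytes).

MEM[0x18,0x22,0x16,0x0d,0x19] = 97 4a 30 e7 e7

D0: mem[0x02..0x07] <- [79 14 2b 4a f8 d2]
D1: mem[0x20..0x22] <- [14 2b 4a]
D2: mem[0x18..0x1e] <- [97 e7 f2 d0 76 30 5d]
D3: mem[0x0c..0x13] <- [97 e7 f2 d0 76 30 5d b6]
query mem[0x18]=0x97, mem[0x22]=0x4a, mem[0x16]=0x30, mem[0x0d]=0xe7, mem[0x19]=0xe7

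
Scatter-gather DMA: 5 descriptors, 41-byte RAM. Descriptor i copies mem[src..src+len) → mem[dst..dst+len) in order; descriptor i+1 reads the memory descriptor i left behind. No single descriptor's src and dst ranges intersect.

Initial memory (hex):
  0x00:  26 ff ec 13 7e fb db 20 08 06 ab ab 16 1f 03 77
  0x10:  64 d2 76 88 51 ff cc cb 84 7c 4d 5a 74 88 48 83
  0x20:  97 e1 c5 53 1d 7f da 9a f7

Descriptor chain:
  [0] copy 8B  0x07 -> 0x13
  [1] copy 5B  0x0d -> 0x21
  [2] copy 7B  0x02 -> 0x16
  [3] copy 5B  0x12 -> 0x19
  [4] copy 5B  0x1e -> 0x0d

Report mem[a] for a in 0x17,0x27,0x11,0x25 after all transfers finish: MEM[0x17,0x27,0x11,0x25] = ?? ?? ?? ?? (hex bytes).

MEM[0x17,0x27,0x11,0x25] = 13 9a 03 d2

#0 dst[0x13+8] := {0x20,0x08,0x06,0xab,0xab,0x16,0x1f,0x03}
#1 dst[0x21+5] := {0x1f,0x03,0x77,0x64,0xd2}
#2 dst[0x16+7] := {0xec,0x13,0x7e,0xfb,0xdb,0x20,0x08}
#3 dst[0x19+5] := {0x76,0x20,0x08,0x06,0xec}
#4 dst[0x0d+5] := {0x48,0x83,0x97,0x1f,0x03}
query mem[0x17]=0x13, mem[0x27]=0x9a, mem[0x11]=0x03, mem[0x25]=0xd2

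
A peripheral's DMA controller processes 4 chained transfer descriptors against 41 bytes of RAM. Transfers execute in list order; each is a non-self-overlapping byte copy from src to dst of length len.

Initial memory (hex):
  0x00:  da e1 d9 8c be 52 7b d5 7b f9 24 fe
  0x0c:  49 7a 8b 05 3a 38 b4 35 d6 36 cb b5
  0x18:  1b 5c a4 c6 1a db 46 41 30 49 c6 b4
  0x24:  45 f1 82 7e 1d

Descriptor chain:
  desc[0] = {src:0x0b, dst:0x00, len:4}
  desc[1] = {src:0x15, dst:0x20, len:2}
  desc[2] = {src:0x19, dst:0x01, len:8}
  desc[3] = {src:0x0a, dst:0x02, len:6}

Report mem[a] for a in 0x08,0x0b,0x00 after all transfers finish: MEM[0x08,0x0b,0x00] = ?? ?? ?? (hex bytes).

MEM[0x08,0x0b,0x00] = 36 fe fe

  after D0: wrote 4B at 0x00 = fe497a8b
  after D1: wrote 2B at 0x20 = 36cb
  after D2: wrote 8B at 0x01 = 5ca4c61adb464136
  after D3: wrote 6B at 0x02 = 24fe497a8b05
query mem[0x08]=0x36, mem[0x0b]=0xfe, mem[0x00]=0xfe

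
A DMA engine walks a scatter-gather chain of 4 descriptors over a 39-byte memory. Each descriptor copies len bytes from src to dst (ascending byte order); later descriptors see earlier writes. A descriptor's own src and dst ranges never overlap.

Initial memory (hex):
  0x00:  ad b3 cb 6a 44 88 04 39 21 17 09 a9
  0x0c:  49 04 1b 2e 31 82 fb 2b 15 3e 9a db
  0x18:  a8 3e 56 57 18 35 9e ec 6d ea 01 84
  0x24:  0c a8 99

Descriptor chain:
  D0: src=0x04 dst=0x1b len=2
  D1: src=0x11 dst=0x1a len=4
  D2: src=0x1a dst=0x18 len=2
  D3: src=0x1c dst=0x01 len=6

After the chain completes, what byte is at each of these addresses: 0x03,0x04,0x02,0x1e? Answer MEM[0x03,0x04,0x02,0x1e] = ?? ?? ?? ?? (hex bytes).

#0 dst[0x1b+2] := {0x44,0x88}
#1 dst[0x1a+4] := {0x82,0xfb,0x2b,0x15}
#2 dst[0x18+2] := {0x82,0xfb}
#3 dst[0x01+6] := {0x2b,0x15,0x9e,0xec,0x6d,0xea}
query mem[0x03]=0x9e, mem[0x04]=0xec, mem[0x02]=0x15, mem[0x1e]=0x9e

MEM[0x03,0x04,0x02,0x1e] = 9e ec 15 9e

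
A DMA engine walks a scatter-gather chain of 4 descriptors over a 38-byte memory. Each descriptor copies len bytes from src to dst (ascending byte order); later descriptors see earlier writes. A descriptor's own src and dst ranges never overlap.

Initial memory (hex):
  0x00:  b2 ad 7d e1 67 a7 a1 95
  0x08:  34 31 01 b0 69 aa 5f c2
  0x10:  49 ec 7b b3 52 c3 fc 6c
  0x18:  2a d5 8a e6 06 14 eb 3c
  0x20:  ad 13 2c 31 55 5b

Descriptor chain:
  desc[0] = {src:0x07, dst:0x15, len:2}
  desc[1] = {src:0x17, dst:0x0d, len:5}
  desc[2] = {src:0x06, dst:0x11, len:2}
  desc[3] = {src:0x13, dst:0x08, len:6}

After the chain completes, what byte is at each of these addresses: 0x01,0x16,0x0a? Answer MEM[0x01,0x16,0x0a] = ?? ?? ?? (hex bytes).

#0 dst[0x15+2] := {0x95,0x34}
#1 dst[0x0d+5] := {0x6c,0x2a,0xd5,0x8a,0xe6}
#2 dst[0x11+2] := {0xa1,0x95}
#3 dst[0x08+6] := {0xb3,0x52,0x95,0x34,0x6c,0x2a}
query mem[0x01]=0xad, mem[0x16]=0x34, mem[0x0a]=0x95

MEM[0x01,0x16,0x0a] = ad 34 95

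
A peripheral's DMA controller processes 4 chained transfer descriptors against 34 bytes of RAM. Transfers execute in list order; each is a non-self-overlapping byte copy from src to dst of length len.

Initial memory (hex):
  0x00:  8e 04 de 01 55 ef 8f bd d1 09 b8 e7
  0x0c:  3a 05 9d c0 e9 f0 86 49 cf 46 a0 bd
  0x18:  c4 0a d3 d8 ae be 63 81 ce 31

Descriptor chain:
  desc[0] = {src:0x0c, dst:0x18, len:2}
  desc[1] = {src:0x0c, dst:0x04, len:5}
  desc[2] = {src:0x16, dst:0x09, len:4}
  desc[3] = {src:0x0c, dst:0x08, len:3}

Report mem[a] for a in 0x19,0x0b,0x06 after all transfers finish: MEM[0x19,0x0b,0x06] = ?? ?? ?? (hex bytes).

MEM[0x19,0x0b,0x06] = 05 3a 9d

#0 dst[0x18+2] := {0x3a,0x05}
#1 dst[0x04+5] := {0x3a,0x05,0x9d,0xc0,0xe9}
#2 dst[0x09+4] := {0xa0,0xbd,0x3a,0x05}
#3 dst[0x08+3] := {0x05,0x05,0x9d}
query mem[0x19]=0x05, mem[0x0b]=0x3a, mem[0x06]=0x9d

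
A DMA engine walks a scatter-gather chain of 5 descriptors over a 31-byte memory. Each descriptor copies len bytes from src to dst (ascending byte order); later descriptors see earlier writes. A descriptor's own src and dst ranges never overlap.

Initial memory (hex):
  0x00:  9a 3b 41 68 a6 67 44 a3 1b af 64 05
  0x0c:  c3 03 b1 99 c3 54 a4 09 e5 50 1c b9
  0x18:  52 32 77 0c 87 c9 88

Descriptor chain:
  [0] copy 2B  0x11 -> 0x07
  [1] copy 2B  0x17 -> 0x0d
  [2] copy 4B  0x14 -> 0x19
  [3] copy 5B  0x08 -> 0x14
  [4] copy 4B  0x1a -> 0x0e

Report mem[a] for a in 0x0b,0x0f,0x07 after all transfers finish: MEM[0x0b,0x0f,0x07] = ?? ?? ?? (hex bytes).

[0] 0x11->0x07 len=2 : 54 a4
[1] 0x17->0x0d len=2 : b9 52
[2] 0x14->0x19 len=4 : e5 50 1c b9
[3] 0x08->0x14 len=5 : a4 af 64 05 c3
[4] 0x1a->0x0e len=4 : 50 1c b9 c9
query mem[0x0b]=0x05, mem[0x0f]=0x1c, mem[0x07]=0x54

MEM[0x0b,0x0f,0x07] = 05 1c 54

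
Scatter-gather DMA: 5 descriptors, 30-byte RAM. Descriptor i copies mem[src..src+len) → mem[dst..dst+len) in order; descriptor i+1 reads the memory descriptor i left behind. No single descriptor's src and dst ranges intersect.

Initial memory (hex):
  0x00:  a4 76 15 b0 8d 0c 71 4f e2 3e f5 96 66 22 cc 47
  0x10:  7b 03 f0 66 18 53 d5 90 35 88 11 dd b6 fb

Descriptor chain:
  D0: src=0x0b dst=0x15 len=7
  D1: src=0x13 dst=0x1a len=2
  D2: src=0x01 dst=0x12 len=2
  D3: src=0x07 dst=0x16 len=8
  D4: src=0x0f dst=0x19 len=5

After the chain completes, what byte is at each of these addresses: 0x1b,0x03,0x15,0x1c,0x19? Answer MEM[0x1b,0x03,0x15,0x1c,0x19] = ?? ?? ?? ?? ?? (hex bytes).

D0: mem[0x15..0x1b] <- [96 66 22 cc 47 7b 03]
D1: mem[0x1a..0x1b] <- [66 18]
D2: mem[0x12..0x13] <- [76 15]
D3: mem[0x16..0x1d] <- [4f e2 3e f5 96 66 22 cc]
D4: mem[0x19..0x1d] <- [47 7b 03 76 15]
query mem[0x1b]=0x03, mem[0x03]=0xb0, mem[0x15]=0x96, mem[0x1c]=0x76, mem[0x19]=0x47

MEM[0x1b,0x03,0x15,0x1c,0x19] = 03 b0 96 76 47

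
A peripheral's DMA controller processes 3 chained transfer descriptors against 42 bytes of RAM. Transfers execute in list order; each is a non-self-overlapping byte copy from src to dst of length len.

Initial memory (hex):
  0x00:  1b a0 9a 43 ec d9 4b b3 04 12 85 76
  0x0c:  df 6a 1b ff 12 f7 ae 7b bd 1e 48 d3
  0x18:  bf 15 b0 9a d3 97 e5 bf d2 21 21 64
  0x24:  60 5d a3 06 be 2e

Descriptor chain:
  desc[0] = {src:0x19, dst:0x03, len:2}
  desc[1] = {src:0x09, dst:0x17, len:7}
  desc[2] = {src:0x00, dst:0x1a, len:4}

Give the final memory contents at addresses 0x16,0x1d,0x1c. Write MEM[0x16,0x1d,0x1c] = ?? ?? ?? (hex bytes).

[0] 0x19->0x03 len=2 : 15 b0
[1] 0x09->0x17 len=7 : 12 85 76 df 6a 1b ff
[2] 0x00->0x1a len=4 : 1b a0 9a 15
query mem[0x16]=0x48, mem[0x1d]=0x15, mem[0x1c]=0x9a

MEM[0x16,0x1d,0x1c] = 48 15 9a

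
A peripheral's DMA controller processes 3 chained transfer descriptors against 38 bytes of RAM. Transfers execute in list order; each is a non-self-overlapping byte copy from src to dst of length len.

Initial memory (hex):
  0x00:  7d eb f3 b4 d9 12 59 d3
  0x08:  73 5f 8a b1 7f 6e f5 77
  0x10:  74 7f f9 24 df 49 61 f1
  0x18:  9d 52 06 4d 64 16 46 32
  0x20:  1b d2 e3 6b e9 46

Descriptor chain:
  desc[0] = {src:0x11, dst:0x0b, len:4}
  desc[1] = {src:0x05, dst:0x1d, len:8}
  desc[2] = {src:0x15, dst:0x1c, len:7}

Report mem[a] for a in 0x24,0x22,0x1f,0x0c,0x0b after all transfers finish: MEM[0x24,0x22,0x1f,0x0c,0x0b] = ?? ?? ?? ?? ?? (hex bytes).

MEM[0x24,0x22,0x1f,0x0c,0x0b] = f9 4d 9d f9 7f

  after D0: wrote 4B at 0x0b = 7ff924df
  after D1: wrote 8B at 0x1d = 1259d3735f8a7ff9
  after D2: wrote 7B at 0x1c = 4961f19d52064d
query mem[0x24]=0xf9, mem[0x22]=0x4d, mem[0x1f]=0x9d, mem[0x0c]=0xf9, mem[0x0b]=0x7f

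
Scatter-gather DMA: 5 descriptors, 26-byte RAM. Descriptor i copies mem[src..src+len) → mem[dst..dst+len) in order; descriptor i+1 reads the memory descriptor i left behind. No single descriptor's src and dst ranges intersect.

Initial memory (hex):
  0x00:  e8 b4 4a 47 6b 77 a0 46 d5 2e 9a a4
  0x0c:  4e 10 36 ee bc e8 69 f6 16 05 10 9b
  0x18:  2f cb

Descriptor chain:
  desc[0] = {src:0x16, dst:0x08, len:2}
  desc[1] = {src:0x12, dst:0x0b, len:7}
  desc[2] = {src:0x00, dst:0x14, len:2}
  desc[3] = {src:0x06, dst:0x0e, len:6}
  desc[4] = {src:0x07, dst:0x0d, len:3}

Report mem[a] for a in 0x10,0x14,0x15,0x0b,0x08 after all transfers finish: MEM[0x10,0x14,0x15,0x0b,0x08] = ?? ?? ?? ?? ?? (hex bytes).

MEM[0x10,0x14,0x15,0x0b,0x08] = 10 e8 b4 69 10

D0: mem[0x08..0x09] <- [10 9b]
D1: mem[0x0b..0x11] <- [69 f6 16 05 10 9b 2f]
D2: mem[0x14..0x15] <- [e8 b4]
D3: mem[0x0e..0x13] <- [a0 46 10 9b 9a 69]
D4: mem[0x0d..0x0f] <- [46 10 9b]
query mem[0x10]=0x10, mem[0x14]=0xe8, mem[0x15]=0xb4, mem[0x0b]=0x69, mem[0x08]=0x10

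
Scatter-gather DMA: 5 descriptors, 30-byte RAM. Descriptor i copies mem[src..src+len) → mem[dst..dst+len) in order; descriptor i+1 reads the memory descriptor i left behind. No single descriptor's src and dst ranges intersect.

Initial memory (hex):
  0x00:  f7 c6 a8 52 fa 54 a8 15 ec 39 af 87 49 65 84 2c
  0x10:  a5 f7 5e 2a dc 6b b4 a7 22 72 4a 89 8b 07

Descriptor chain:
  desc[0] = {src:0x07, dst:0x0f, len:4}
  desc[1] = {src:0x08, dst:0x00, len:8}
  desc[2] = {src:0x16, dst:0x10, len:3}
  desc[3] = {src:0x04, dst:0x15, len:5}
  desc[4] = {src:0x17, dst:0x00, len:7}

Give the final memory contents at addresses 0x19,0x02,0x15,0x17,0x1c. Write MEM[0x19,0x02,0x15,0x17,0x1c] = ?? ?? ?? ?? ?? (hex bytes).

#0 dst[0x0f+4] := {0x15,0xec,0x39,0xaf}
#1 dst[0x00+8] := {0xec,0x39,0xaf,0x87,0x49,0x65,0x84,0x15}
#2 dst[0x10+3] := {0xb4,0xa7,0x22}
#3 dst[0x15+5] := {0x49,0x65,0x84,0x15,0xec}
#4 dst[0x00+7] := {0x84,0x15,0xec,0x4a,0x89,0x8b,0x07}
query mem[0x19]=0xec, mem[0x02]=0xec, mem[0x15]=0x49, mem[0x17]=0x84, mem[0x1c]=0x8b

MEM[0x19,0x02,0x15,0x17,0x1c] = ec ec 49 84 8b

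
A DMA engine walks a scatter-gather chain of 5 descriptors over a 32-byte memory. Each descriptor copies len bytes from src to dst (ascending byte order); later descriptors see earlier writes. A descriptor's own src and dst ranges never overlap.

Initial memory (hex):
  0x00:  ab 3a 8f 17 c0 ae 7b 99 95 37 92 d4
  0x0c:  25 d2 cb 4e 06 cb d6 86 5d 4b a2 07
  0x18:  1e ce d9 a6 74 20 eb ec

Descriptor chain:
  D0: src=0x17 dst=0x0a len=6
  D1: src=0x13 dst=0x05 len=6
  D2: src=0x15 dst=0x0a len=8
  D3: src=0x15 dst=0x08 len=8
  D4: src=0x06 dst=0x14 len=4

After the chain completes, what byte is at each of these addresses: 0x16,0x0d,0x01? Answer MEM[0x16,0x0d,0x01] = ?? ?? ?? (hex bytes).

[0] 0x17->0x0a len=6 : 07 1e ce d9 a6 74
[1] 0x13->0x05 len=6 : 86 5d 4b a2 07 1e
[2] 0x15->0x0a len=8 : 4b a2 07 1e ce d9 a6 74
[3] 0x15->0x08 len=8 : 4b a2 07 1e ce d9 a6 74
[4] 0x06->0x14 len=4 : 5d 4b 4b a2
query mem[0x16]=0x4b, mem[0x0d]=0xd9, mem[0x01]=0x3a

MEM[0x16,0x0d,0x01] = 4b d9 3a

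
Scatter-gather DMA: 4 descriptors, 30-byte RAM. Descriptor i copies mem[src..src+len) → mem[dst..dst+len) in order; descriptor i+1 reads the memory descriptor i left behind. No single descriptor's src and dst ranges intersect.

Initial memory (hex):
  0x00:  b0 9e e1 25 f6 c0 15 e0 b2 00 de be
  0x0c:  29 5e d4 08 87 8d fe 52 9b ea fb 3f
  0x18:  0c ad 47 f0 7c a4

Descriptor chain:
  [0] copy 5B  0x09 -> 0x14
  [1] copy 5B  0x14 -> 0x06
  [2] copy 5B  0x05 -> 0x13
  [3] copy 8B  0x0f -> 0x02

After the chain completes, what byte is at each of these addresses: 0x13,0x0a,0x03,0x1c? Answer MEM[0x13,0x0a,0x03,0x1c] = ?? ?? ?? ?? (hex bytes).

MEM[0x13,0x0a,0x03,0x1c] = c0 5e 87 7c

#0 dst[0x14+5] := {0x00,0xde,0xbe,0x29,0x5e}
#1 dst[0x06+5] := {0x00,0xde,0xbe,0x29,0x5e}
#2 dst[0x13+5] := {0xc0,0x00,0xde,0xbe,0x29}
#3 dst[0x02+8] := {0x08,0x87,0x8d,0xfe,0xc0,0x00,0xde,0xbe}
query mem[0x13]=0xc0, mem[0x0a]=0x5e, mem[0x03]=0x87, mem[0x1c]=0x7c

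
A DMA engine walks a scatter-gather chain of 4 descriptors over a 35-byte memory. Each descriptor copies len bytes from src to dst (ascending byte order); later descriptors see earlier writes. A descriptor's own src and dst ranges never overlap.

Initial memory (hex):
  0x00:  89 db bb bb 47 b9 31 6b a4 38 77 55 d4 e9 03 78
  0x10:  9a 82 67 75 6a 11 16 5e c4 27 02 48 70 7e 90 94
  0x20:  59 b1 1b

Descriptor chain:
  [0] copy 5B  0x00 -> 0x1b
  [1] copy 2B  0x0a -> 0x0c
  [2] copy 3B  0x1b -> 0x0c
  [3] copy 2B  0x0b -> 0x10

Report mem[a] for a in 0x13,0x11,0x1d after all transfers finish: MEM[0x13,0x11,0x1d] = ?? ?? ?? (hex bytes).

  after D0: wrote 5B at 0x1b = 89dbbbbb47
  after D1: wrote 2B at 0x0c = 7755
  after D2: wrote 3B at 0x0c = 89dbbb
  after D3: wrote 2B at 0x10 = 5589
query mem[0x13]=0x75, mem[0x11]=0x89, mem[0x1d]=0xbb

MEM[0x13,0x11,0x1d] = 75 89 bb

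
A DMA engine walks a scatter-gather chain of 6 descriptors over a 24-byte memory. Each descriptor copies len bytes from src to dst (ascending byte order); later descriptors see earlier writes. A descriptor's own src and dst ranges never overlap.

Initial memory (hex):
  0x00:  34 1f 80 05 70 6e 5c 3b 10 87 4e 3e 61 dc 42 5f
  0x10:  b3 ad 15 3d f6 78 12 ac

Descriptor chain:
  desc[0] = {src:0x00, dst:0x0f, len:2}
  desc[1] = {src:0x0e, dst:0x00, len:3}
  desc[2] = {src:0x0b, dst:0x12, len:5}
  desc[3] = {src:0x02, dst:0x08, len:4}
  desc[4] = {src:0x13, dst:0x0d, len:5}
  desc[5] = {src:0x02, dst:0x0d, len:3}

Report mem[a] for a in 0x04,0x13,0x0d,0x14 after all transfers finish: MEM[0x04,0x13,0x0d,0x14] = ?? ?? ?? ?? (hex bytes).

MEM[0x04,0x13,0x0d,0x14] = 70 61 1f dc

D0: mem[0x0f..0x10] <- [34 1f]
D1: mem[0x00..0x02] <- [42 34 1f]
D2: mem[0x12..0x16] <- [3e 61 dc 42 34]
D3: mem[0x08..0x0b] <- [1f 05 70 6e]
D4: mem[0x0d..0x11] <- [61 dc 42 34 ac]
D5: mem[0x0d..0x0f] <- [1f 05 70]
query mem[0x04]=0x70, mem[0x13]=0x61, mem[0x0d]=0x1f, mem[0x14]=0xdc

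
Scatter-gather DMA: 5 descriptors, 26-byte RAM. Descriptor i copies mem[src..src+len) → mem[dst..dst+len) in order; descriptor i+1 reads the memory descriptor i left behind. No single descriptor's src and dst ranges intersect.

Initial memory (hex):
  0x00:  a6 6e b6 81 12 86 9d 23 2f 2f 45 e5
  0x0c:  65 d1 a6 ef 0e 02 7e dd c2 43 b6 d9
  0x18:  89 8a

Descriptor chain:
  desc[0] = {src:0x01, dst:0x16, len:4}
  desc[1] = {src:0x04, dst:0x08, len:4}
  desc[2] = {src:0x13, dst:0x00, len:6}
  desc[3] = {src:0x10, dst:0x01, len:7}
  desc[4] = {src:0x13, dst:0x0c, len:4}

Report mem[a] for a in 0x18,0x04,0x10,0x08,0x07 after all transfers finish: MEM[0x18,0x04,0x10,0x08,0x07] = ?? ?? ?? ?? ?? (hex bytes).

  after D0: wrote 4B at 0x16 = 6eb68112
  after D1: wrote 4B at 0x08 = 12869d23
  after D2: wrote 6B at 0x00 = ddc2436eb681
  after D3: wrote 7B at 0x01 = 0e027eddc2436e
  after D4: wrote 4B at 0x0c = ddc2436e
query mem[0x18]=0x81, mem[0x04]=0xdd, mem[0x10]=0x0e, mem[0x08]=0x12, mem[0x07]=0x6e

MEM[0x18,0x04,0x10,0x08,0x07] = 81 dd 0e 12 6e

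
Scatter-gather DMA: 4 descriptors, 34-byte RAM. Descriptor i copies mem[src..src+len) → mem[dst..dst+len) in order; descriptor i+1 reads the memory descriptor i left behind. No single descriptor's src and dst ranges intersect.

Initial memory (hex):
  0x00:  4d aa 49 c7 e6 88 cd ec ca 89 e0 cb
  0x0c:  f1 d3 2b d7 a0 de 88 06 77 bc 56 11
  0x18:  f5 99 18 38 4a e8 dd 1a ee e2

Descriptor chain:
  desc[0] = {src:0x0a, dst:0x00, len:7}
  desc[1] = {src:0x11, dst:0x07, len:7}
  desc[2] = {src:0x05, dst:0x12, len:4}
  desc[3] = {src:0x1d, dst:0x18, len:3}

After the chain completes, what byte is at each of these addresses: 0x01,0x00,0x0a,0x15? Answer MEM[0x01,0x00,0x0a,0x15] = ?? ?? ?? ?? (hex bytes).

D0: mem[0x00..0x06] <- [e0 cb f1 d3 2b d7 a0]
D1: mem[0x07..0x0d] <- [de 88 06 77 bc 56 11]
D2: mem[0x12..0x15] <- [d7 a0 de 88]
D3: mem[0x18..0x1a] <- [e8 dd 1a]
query mem[0x01]=0xcb, mem[0x00]=0xe0, mem[0x0a]=0x77, mem[0x15]=0x88

MEM[0x01,0x00,0x0a,0x15] = cb e0 77 88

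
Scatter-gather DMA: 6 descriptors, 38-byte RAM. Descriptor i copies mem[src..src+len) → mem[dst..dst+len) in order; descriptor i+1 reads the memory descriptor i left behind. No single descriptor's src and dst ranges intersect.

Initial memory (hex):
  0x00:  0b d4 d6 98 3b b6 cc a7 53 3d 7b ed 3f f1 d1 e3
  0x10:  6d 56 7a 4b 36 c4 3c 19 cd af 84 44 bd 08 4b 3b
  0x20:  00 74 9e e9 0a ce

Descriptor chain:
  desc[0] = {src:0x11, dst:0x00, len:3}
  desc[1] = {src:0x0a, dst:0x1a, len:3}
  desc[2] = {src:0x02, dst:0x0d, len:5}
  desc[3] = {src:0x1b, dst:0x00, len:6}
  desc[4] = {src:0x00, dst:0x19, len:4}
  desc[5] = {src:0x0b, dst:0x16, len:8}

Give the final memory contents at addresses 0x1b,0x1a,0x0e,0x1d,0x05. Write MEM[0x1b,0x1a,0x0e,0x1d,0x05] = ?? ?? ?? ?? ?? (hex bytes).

MEM[0x1b,0x1a,0x0e,0x1d,0x05] = b6 3b 98 7a 00

  after D0: wrote 3B at 0x00 = 567a4b
  after D1: wrote 3B at 0x1a = 7bed3f
  after D2: wrote 5B at 0x0d = 4b983bb6cc
  after D3: wrote 6B at 0x00 = ed3f084b3b00
  after D4: wrote 4B at 0x19 = ed3f084b
  after D5: wrote 8B at 0x16 = ed3f4b983bb6cc7a
query mem[0x1b]=0xb6, mem[0x1a]=0x3b, mem[0x0e]=0x98, mem[0x1d]=0x7a, mem[0x05]=0x00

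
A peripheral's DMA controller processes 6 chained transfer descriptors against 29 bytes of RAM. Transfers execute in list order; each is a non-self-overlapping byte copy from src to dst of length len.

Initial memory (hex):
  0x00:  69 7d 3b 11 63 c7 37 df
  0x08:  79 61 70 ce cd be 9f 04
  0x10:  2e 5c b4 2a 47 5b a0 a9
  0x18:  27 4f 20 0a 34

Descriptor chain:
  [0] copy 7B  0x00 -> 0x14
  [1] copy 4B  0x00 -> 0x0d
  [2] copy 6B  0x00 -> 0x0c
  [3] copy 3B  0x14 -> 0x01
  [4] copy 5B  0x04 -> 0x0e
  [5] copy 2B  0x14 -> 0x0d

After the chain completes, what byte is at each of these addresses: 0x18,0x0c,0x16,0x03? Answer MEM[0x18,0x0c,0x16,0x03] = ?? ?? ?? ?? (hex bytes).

MEM[0x18,0x0c,0x16,0x03] = 63 69 3b 3b

[0] 0x00->0x14 len=7 : 69 7d 3b 11 63 c7 37
[1] 0x00->0x0d len=4 : 69 7d 3b 11
[2] 0x00->0x0c len=6 : 69 7d 3b 11 63 c7
[3] 0x14->0x01 len=3 : 69 7d 3b
[4] 0x04->0x0e len=5 : 63 c7 37 df 79
[5] 0x14->0x0d len=2 : 69 7d
query mem[0x18]=0x63, mem[0x0c]=0x69, mem[0x16]=0x3b, mem[0x03]=0x3b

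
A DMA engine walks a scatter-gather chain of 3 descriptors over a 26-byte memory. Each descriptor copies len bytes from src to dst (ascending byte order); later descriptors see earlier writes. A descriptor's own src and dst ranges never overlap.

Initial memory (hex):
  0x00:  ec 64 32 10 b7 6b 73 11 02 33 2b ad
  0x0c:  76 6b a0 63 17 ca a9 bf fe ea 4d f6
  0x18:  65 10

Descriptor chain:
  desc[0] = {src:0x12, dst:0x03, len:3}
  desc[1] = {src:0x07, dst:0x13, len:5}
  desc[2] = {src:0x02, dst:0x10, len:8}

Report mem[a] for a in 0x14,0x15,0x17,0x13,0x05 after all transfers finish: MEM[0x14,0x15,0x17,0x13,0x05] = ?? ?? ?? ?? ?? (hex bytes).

MEM[0x14,0x15,0x17,0x13,0x05] = 73 11 33 fe fe

D0: mem[0x03..0x05] <- [a9 bf fe]
D1: mem[0x13..0x17] <- [11 02 33 2b ad]
D2: mem[0x10..0x17] <- [32 a9 bf fe 73 11 02 33]
query mem[0x14]=0x73, mem[0x15]=0x11, mem[0x17]=0x33, mem[0x13]=0xfe, mem[0x05]=0xfe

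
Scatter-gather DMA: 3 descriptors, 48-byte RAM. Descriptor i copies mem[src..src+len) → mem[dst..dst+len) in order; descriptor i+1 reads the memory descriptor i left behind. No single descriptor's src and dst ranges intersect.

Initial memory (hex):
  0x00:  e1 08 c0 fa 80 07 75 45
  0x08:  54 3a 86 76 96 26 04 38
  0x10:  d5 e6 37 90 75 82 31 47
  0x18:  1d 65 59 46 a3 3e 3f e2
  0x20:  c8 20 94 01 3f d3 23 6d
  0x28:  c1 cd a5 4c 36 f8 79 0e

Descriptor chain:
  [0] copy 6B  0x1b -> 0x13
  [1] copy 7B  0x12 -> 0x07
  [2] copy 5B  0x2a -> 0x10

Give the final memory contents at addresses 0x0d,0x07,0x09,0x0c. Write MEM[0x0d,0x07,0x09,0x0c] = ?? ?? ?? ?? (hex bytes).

MEM[0x0d,0x07,0x09,0x0c] = c8 37 a3 e2

  after D0: wrote 6B at 0x13 = 46a33e3fe2c8
  after D1: wrote 7B at 0x07 = 3746a33e3fe2c8
  after D2: wrote 5B at 0x10 = a54c36f879
query mem[0x0d]=0xc8, mem[0x07]=0x37, mem[0x09]=0xa3, mem[0x0c]=0xe2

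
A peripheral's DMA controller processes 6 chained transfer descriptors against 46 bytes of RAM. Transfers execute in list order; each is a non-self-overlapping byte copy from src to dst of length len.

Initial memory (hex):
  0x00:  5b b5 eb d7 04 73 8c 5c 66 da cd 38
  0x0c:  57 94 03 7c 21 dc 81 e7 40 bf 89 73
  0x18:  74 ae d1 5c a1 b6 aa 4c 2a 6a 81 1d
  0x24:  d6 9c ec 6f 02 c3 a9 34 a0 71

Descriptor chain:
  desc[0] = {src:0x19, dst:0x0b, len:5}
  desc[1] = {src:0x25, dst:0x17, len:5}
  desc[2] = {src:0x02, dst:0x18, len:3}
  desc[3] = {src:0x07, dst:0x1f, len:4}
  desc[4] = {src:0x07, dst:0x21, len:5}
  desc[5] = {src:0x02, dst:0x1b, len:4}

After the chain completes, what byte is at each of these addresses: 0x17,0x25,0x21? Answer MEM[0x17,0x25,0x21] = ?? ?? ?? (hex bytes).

MEM[0x17,0x25,0x21] = 9c ae 5c

[0] 0x19->0x0b len=5 : ae d1 5c a1 b6
[1] 0x25->0x17 len=5 : 9c ec 6f 02 c3
[2] 0x02->0x18 len=3 : eb d7 04
[3] 0x07->0x1f len=4 : 5c 66 da cd
[4] 0x07->0x21 len=5 : 5c 66 da cd ae
[5] 0x02->0x1b len=4 : eb d7 04 73
query mem[0x17]=0x9c, mem[0x25]=0xae, mem[0x21]=0x5c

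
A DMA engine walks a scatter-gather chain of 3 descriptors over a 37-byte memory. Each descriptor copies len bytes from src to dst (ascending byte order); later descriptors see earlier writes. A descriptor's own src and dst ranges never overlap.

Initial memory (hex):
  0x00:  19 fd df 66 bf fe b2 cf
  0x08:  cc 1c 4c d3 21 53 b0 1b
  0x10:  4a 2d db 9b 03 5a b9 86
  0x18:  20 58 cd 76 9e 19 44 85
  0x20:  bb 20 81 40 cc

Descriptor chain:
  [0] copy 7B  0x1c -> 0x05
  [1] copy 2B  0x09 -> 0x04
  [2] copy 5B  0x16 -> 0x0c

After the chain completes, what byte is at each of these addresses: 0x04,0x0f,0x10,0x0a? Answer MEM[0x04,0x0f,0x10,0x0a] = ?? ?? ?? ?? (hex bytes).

[0] 0x1c->0x05 len=7 : 9e 19 44 85 bb 20 81
[1] 0x09->0x04 len=2 : bb 20
[2] 0x16->0x0c len=5 : b9 86 20 58 cd
query mem[0x04]=0xbb, mem[0x0f]=0x58, mem[0x10]=0xcd, mem[0x0a]=0x20

MEM[0x04,0x0f,0x10,0x0a] = bb 58 cd 20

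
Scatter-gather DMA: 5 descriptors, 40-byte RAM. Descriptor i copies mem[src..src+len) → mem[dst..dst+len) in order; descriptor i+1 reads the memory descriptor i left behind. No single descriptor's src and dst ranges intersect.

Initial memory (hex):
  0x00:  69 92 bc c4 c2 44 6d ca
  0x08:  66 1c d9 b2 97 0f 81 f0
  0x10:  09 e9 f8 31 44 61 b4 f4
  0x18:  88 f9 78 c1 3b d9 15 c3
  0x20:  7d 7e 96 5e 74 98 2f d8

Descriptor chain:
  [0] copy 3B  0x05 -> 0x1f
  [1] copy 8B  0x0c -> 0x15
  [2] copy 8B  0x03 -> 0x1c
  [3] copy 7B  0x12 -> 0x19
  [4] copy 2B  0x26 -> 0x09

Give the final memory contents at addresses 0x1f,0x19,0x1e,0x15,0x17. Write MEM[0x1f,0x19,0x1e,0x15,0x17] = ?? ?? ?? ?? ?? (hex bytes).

#0 dst[0x1f+3] := {0x44,0x6d,0xca}
#1 dst[0x15+8] := {0x97,0x0f,0x81,0xf0,0x09,0xe9,0xf8,0x31}
#2 dst[0x1c+8] := {0xc4,0xc2,0x44,0x6d,0xca,0x66,0x1c,0xd9}
#3 dst[0x19+7] := {0xf8,0x31,0x44,0x97,0x0f,0x81,0xf0}
#4 dst[0x09+2] := {0x2f,0xd8}
query mem[0x1f]=0xf0, mem[0x19]=0xf8, mem[0x1e]=0x81, mem[0x15]=0x97, mem[0x17]=0x81

MEM[0x1f,0x19,0x1e,0x15,0x17] = f0 f8 81 97 81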